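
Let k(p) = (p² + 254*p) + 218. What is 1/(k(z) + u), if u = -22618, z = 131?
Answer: 1/28035 ≈ 3.5670e-5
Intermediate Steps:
k(p) = 218 + p² + 254*p
1/(k(z) + u) = 1/((218 + 131² + 254*131) - 22618) = 1/((218 + 17161 + 33274) - 22618) = 1/(50653 - 22618) = 1/28035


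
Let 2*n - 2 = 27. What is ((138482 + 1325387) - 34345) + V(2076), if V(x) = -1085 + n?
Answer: 2856907/2 ≈ 1.4285e+6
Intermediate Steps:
n = 29/2 (n = 1 + (½)*27 = 1 + 27/2 = 29/2 ≈ 14.500)
V(x) = -2141/2 (V(x) = -1085 + 29/2 = -2141/2)
((138482 + 1325387) - 34345) + V(2076) = ((138482 + 1325387) - 34345) - 2141/2 = (1463869 - 34345) - 2141/2 = 1429524 - 2141/2 = 2856907/2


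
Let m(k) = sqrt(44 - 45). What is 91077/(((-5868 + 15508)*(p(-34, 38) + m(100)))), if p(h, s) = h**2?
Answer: 26321253/3220572170 - 91077*I/12882288680 ≈ 0.0081729 - 7.0699e-6*I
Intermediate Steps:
m(k) = I (m(k) = sqrt(-1) = I)
91077/(((-5868 + 15508)*(p(-34, 38) + m(100)))) = 91077/(((-5868 + 15508)*((-34)**2 + I))) = 91077/((9640*(1156 + I))) = 91077/(11143840 + 9640*I) = 91077*((11143840 - 9640*I)/124185262875200) = 91077*(11143840 - 9640*I)/124185262875200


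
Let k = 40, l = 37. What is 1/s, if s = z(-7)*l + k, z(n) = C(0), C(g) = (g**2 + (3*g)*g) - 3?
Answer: -1/71 ≈ -0.014085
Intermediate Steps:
C(g) = -3 + 4*g**2 (C(g) = (g**2 + 3*g**2) - 3 = 4*g**2 - 3 = -3 + 4*g**2)
z(n) = -3 (z(n) = -3 + 4*0**2 = -3 + 4*0 = -3 + 0 = -3)
s = -71 (s = -3*37 + 40 = -111 + 40 = -71)
1/s = 1/(-71) = -1/71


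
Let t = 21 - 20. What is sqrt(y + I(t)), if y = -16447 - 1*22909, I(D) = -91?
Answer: 9*I*sqrt(487) ≈ 198.61*I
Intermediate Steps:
t = 1
y = -39356 (y = -16447 - 22909 = -39356)
sqrt(y + I(t)) = sqrt(-39356 - 91) = sqrt(-39447) = 9*I*sqrt(487)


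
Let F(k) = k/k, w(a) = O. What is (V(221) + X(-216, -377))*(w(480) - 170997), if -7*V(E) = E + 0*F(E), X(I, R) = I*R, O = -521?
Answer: -97731470954/7 ≈ -1.3962e+10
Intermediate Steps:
w(a) = -521
F(k) = 1
V(E) = -E/7 (V(E) = -(E + 0*1)/7 = -(E + 0)/7 = -E/7)
(V(221) + X(-216, -377))*(w(480) - 170997) = (-⅐*221 - 216*(-377))*(-521 - 170997) = (-221/7 + 81432)*(-171518) = (569803/7)*(-171518) = -97731470954/7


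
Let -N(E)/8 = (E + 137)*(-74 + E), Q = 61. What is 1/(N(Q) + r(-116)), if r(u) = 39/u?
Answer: 116/2388633 ≈ 4.8563e-5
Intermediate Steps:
N(E) = -8*(-74 + E)*(137 + E) (N(E) = -8*(E + 137)*(-74 + E) = -8*(137 + E)*(-74 + E) = -8*(-74 + E)*(137 + E))
1/(N(Q) + r(-116)) = 1/((81104 - 504*61 - 8*61²) + 39/(-116)) = 1/((81104 - 30744 - 8*3721) + 39*(-1/116)) = 1/((81104 - 30744 - 29768) - 39/116) = 1/(20592 - 39/116) = 1/(2388633/116) = 116/2388633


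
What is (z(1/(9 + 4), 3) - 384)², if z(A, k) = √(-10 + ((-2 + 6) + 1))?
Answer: (384 - I*√5)² ≈ 1.4745e+5 - 1717.0*I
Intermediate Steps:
z(A, k) = I*√5 (z(A, k) = √(-10 + (4 + 1)) = √(-10 + 5) = √(-5) = I*√5)
(z(1/(9 + 4), 3) - 384)² = (I*√5 - 384)² = (-384 + I*√5)²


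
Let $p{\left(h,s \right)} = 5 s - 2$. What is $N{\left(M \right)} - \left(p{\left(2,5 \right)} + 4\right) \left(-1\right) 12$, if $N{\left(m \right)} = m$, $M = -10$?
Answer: $314$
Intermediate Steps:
$p{\left(h,s \right)} = -2 + 5 s$
$N{\left(M \right)} - \left(p{\left(2,5 \right)} + 4\right) \left(-1\right) 12 = -10 - \left(\left(-2 + 5 \cdot 5\right) + 4\right) \left(-1\right) 12 = -10 - \left(\left(-2 + 25\right) + 4\right) \left(-1\right) 12 = -10 - \left(23 + 4\right) \left(-1\right) 12 = -10 - 27 \left(-1\right) 12 = -10 - \left(-27\right) 12 = -10 - -324 = -10 + 324 = 314$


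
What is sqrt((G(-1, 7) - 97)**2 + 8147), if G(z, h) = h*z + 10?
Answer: 3*sqrt(1887) ≈ 130.32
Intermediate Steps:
G(z, h) = 10 + h*z
sqrt((G(-1, 7) - 97)**2 + 8147) = sqrt(((10 + 7*(-1)) - 97)**2 + 8147) = sqrt(((10 - 7) - 97)**2 + 8147) = sqrt((3 - 97)**2 + 8147) = sqrt((-94)**2 + 8147) = sqrt(8836 + 8147) = sqrt(16983) = 3*sqrt(1887)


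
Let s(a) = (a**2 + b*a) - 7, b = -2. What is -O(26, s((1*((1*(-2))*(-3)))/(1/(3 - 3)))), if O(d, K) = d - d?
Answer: 0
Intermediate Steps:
s(a) = -7 + a**2 - 2*a (s(a) = (a**2 - 2*a) - 7 = -7 + a**2 - 2*a)
O(d, K) = 0
-O(26, s((1*((1*(-2))*(-3)))/(1/(3 - 3)))) = -1*0 = 0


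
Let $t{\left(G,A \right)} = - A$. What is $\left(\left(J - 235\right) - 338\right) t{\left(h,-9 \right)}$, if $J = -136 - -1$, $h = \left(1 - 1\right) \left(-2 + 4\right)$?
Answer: $-6372$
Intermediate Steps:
$h = 0$ ($h = 0 \cdot 2 = 0$)
$J = -135$ ($J = -136 + 1 = -135$)
$\left(\left(J - 235\right) - 338\right) t{\left(h,-9 \right)} = \left(\left(-135 - 235\right) - 338\right) \left(\left(-1\right) \left(-9\right)\right) = \left(-370 - 338\right) 9 = \left(-708\right) 9 = -6372$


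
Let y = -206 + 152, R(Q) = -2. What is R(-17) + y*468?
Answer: -25274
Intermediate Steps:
y = -54
R(-17) + y*468 = -2 - 54*468 = -2 - 25272 = -25274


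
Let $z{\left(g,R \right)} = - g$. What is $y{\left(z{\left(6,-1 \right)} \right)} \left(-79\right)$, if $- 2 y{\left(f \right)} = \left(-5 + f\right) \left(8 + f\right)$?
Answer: $-869$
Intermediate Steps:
$y{\left(f \right)} = - \frac{\left(-5 + f\right) \left(8 + f\right)}{2}$
$y{\left(z{\left(6,-1 \right)} \right)} \left(-79\right) = \left(20 - \frac{3 \left(\left(-1\right) 6\right)}{2} - \frac{\left(\left(-1\right) 6\right)^{2}}{2}\right) \left(-79\right) = \left(20 - -9 - \frac{\left(-6\right)^{2}}{2}\right) \left(-79\right) = \left(20 + 9 - 18\right) \left(-79\right) = 11 \left(-79\right) = -869$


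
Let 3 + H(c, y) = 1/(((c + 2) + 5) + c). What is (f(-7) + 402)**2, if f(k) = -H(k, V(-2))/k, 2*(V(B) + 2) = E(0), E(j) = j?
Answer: 387144976/2401 ≈ 1.6124e+5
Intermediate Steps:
V(B) = -2 (V(B) = -2 + (1/2)*0 = -2 + 0 = -2)
H(c, y) = -3 + 1/(7 + 2*c) (H(c, y) = -3 + 1/(((c + 2) + 5) + c) = -3 + 1/(((2 + c) + 5) + c) = -3 + 1/((7 + c) + c) = -3 + 1/(7 + 2*c))
f(k) = -2*(-10 - 3*k)/(k*(7 + 2*k)) (f(k) = -2*(-10 - 3*k)/(7 + 2*k)/k = -2*(-10 - 3*k)/(k*(7 + 2*k)))
(f(-7) + 402)**2 = (2*(10 + 3*(-7))/(-7*(7 + 2*(-7))) + 402)**2 = (2*(-1/7)*(10 - 21)/(7 - 14) + 402)**2 = (2*(-1/7)*(-11)/(-7) + 402)**2 = (2*(-1/7)*(-1/7)*(-11) + 402)**2 = (-22/49 + 402)**2 = (19676/49)**2 = 387144976/2401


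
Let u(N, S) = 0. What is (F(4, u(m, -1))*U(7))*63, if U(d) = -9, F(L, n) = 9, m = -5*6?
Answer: -5103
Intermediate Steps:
m = -30
(F(4, u(m, -1))*U(7))*63 = (9*(-9))*63 = -81*63 = -5103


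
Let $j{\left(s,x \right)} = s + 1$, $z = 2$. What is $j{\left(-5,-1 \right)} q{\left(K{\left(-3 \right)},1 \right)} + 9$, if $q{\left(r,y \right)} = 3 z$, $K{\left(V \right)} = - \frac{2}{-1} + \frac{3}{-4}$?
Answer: $-15$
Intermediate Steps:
$K{\left(V \right)} = \frac{5}{4}$ ($K{\left(V \right)} = \left(-2\right) \left(-1\right) + 3 \left(- \frac{1}{4}\right) = 2 - \frac{3}{4} = \frac{5}{4}$)
$j{\left(s,x \right)} = 1 + s$
$q{\left(r,y \right)} = 6$ ($q{\left(r,y \right)} = 3 \cdot 2 = 6$)
$j{\left(-5,-1 \right)} q{\left(K{\left(-3 \right)},1 \right)} + 9 = \left(1 - 5\right) 6 + 9 = \left(-4\right) 6 + 9 = -24 + 9 = -15$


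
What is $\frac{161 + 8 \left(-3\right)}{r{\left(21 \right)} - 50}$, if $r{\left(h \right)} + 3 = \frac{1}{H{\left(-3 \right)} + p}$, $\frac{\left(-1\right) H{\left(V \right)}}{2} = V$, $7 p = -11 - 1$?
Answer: $- \frac{4110}{1583} \approx -2.5963$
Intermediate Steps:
$p = - \frac{12}{7}$ ($p = \frac{-11 - 1}{7} = \frac{1}{7} \left(-12\right) = - \frac{12}{7} \approx -1.7143$)
$H{\left(V \right)} = - 2 V$
$r{\left(h \right)} = - \frac{83}{30}$ ($r{\left(h \right)} = -3 + \frac{1}{\left(-2\right) \left(-3\right) - \frac{12}{7}} = -3 + \frac{1}{6 - \frac{12}{7}} = -3 + \frac{1}{\frac{30}{7}} = -3 + \frac{7}{30} = - \frac{83}{30}$)
$\frac{161 + 8 \left(-3\right)}{r{\left(21 \right)} - 50} = \frac{161 + 8 \left(-3\right)}{- \frac{83}{30} - 50} = \frac{161 - 24}{- \frac{1583}{30}} = 137 \left(- \frac{30}{1583}\right) = - \frac{4110}{1583}$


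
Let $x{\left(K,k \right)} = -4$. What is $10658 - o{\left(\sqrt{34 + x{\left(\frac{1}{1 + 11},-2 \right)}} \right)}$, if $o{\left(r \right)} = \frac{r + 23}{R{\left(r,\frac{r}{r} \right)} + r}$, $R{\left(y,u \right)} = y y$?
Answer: $\frac{309060}{29} - \frac{7 \sqrt{30}}{870} \approx 10657.0$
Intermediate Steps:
$R{\left(y,u \right)} = y^{2}$
$o{\left(r \right)} = \frac{23 + r}{r + r^{2}}$ ($o{\left(r \right)} = \frac{r + 23}{r^{2} + r} = \frac{23 + r}{r + r^{2}}$)
$10658 - o{\left(\sqrt{34 + x{\left(\frac{1}{1 + 11},-2 \right)}} \right)} = 10658 - \frac{23 + \sqrt{34 - 4}}{\sqrt{34 - 4} \left(1 + \sqrt{34 - 4}\right)} = 10658 - \frac{23 + \sqrt{30}}{\sqrt{30} \left(1 + \sqrt{30}\right)} = 10658 - \frac{\frac{\sqrt{30}}{30} \left(23 + \sqrt{30}\right)}{1 + \sqrt{30}} = 10658 - \frac{\sqrt{30} \left(23 + \sqrt{30}\right)}{30 \left(1 + \sqrt{30}\right)}$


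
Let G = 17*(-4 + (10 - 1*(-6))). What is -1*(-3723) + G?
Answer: 3927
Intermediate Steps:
G = 204 (G = 17*(-4 + (10 + 6)) = 17*(-4 + 16) = 17*12 = 204)
-1*(-3723) + G = -1*(-3723) + 204 = 3723 + 204 = 3927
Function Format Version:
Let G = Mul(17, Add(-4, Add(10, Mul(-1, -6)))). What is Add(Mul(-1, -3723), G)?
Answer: 3927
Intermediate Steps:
G = 204 (G = Mul(17, Add(-4, Add(10, 6))) = Mul(17, Add(-4, 16)) = Mul(17, 12) = 204)
Add(Mul(-1, -3723), G) = Add(Mul(-1, -3723), 204) = Add(3723, 204) = 3927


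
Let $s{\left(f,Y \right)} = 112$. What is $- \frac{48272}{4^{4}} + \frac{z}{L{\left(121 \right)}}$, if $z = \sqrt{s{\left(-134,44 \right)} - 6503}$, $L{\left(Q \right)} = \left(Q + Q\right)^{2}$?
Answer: $- \frac{3017}{16} + \frac{i \sqrt{6391}}{58564} \approx -188.56 + 0.0013651 i$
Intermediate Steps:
$L{\left(Q \right)} = 4 Q^{2}$ ($L{\left(Q \right)} = \left(2 Q\right)^{2} = 4 Q^{2}$)
$z = i \sqrt{6391}$ ($z = \sqrt{112 - 6503} = \sqrt{-6391} = i \sqrt{6391} \approx 79.944 i$)
$- \frac{48272}{4^{4}} + \frac{z}{L{\left(121 \right)}} = - \frac{48272}{4^{4}} + \frac{i \sqrt{6391}}{4 \cdot 121^{2}} = - \frac{48272}{256} + \frac{i \sqrt{6391}}{4 \cdot 14641} = \left(-48272\right) \frac{1}{256} + \frac{i \sqrt{6391}}{58564} = - \frac{3017}{16} + i \sqrt{6391} \cdot \frac{1}{58564} = - \frac{3017}{16} + \frac{i \sqrt{6391}}{58564}$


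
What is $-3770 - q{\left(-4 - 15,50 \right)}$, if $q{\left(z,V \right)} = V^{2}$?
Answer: $-6270$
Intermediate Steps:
$-3770 - q{\left(-4 - 15,50 \right)} = -3770 - 50^{2} = -3770 - 2500 = -6270$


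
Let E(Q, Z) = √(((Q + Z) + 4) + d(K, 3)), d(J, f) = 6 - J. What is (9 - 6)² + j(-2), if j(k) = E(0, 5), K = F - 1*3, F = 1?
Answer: 9 + √17 ≈ 13.123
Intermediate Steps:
K = -2 (K = 1 - 1*3 = 1 - 3 = -2)
E(Q, Z) = √(12 + Q + Z) (E(Q, Z) = √(((Q + Z) + 4) + (6 - 1*(-2))) = √((4 + Q + Z) + (6 + 2)) = √((4 + Q + Z) + 8) = √(12 + Q + Z))
j(k) = √17 (j(k) = √(12 + 0 + 5) = √17)
(9 - 6)² + j(-2) = (9 - 6)² + √17 = 3² + √17 = 9 + √17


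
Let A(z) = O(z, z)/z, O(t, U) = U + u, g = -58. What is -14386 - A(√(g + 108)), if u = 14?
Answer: -14387 - 7*√2/5 ≈ -14389.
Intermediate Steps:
O(t, U) = 14 + U (O(t, U) = U + 14 = 14 + U)
A(z) = (14 + z)/z
-14386 - A(√(g + 108)) = -14386 - (14 + √(-58 + 108))/(√(-58 + 108)) = -14386 - (14 + √50)/(√50) = -14386 - (14 + 5*√2)/(5*√2) = -14386 - √2/10*(14 + 5*√2) = -14386 - √2*(14 + 5*√2)/10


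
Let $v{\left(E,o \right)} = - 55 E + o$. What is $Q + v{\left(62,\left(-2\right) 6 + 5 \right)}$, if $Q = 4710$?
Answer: $1293$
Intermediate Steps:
$v{\left(E,o \right)} = o - 55 E$
$Q + v{\left(62,\left(-2\right) 6 + 5 \right)} = 4710 + \left(\left(\left(-2\right) 6 + 5\right) - 3410\right) = 4710 + \left(\left(-12 + 5\right) - 3410\right) = 4710 - 3417 = 1293$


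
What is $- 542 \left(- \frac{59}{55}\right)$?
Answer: $\frac{31978}{55} \approx 581.42$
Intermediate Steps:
$- 542 \left(- \frac{59}{55}\right) = - 542 \left(\left(-59\right) \frac{1}{55}\right) = \left(-542\right) \left(- \frac{59}{55}\right) = \frac{31978}{55}$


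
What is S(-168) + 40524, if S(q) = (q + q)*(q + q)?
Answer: 153420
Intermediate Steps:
S(q) = 4*q² (S(q) = (2*q)*(2*q) = 4*q²)
S(-168) + 40524 = 4*(-168)² + 40524 = 4*28224 + 40524 = 112896 + 40524 = 153420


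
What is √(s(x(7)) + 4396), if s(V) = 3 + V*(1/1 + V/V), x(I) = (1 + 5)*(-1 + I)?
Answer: √4471 ≈ 66.865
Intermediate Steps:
x(I) = -6 + 6*I (x(I) = 6*(-1 + I) = -6 + 6*I)
s(V) = 3 + 2*V (s(V) = 3 + V*(1*1 + 1) = 3 + V*(1 + 1) = 3 + V*2 = 3 + 2*V)
√(s(x(7)) + 4396) = √((3 + 2*(-6 + 6*7)) + 4396) = √((3 + 2*(-6 + 42)) + 4396) = √((3 + 2*36) + 4396) = √((3 + 72) + 4396) = √(75 + 4396) = √4471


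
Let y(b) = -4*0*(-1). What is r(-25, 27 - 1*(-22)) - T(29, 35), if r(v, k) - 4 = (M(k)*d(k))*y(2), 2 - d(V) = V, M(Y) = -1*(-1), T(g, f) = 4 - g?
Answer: 29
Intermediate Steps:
M(Y) = 1
y(b) = 0 (y(b) = 0*(-1) = 0)
d(V) = 2 - V
r(v, k) = 4 (r(v, k) = 4 + (1*(2 - k))*0 = 4 + (2 - k)*0 = 4 + 0 = 4)
r(-25, 27 - 1*(-22)) - T(29, 35) = 4 - (4 - 1*29) = 4 - (4 - 29) = 4 - 1*(-25) = 4 + 25 = 29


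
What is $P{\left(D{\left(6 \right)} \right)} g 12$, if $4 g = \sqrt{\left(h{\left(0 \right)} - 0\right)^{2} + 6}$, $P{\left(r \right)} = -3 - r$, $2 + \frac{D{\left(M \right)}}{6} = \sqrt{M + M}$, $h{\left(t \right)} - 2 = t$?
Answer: $- 36 \sqrt{30} + 27 \sqrt{10} \approx -111.8$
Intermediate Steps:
$h{\left(t \right)} = 2 + t$
$D{\left(M \right)} = -12 + 6 \sqrt{2} \sqrt{M}$ ($D{\left(M \right)} = -12 + 6 \sqrt{M + M} = -12 + 6 \sqrt{2 M} = -12 + 6 \sqrt{2} \sqrt{M}$)
$g = \frac{\sqrt{10}}{4}$ ($g = \frac{\sqrt{\left(\left(2 + 0\right) - 0\right)^{2} + 6}}{4} = \frac{\sqrt{\left(2 + 0\right)^{2} + 6}}{4} = \frac{\sqrt{2^{2} + 6}}{4} = \frac{\sqrt{4 + 6}}{4} = \frac{\sqrt{10}}{4} \approx 0.79057$)
$P{\left(D{\left(6 \right)} \right)} g 12 = \left(-3 - \left(-12 + 6 \sqrt{2} \sqrt{6}\right)\right) \frac{\sqrt{10}}{4} \cdot 12 = \left(-3 - \left(-12 + 12 \sqrt{3}\right)\right) \frac{\sqrt{10}}{4} \cdot 12 = \left(-3 + \left(12 - 12 \sqrt{3}\right)\right) \frac{\sqrt{10}}{4} \cdot 12 = \left(9 - 12 \sqrt{3}\right) \frac{\sqrt{10}}{4} \cdot 12 = \frac{\sqrt{10} \left(9 - 12 \sqrt{3}\right)}{4} \cdot 12 = 3 \sqrt{10} \left(9 - 12 \sqrt{3}\right)$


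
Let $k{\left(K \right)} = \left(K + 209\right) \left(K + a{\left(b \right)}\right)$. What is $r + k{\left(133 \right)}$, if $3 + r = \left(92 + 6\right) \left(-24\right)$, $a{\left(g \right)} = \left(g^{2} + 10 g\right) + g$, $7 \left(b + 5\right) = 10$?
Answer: $\frac{1668819}{49} \approx 34058.0$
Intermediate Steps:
$b = - \frac{25}{7}$ ($b = -5 + \frac{1}{7} \cdot 10 = -5 + \frac{10}{7} = - \frac{25}{7} \approx -3.5714$)
$a{\left(g \right)} = g^{2} + 11 g$
$r = -2355$ ($r = -3 + \left(92 + 6\right) \left(-24\right) = -3 + 98 \left(-24\right) = -3 - 2352 = -2355$)
$k{\left(K \right)} = \left(209 + K\right) \left(- \frac{1300}{49} + K\right)$ ($k{\left(K \right)} = \left(K + 209\right) \left(K - \frac{25 \left(11 - \frac{25}{7}\right)}{7}\right) = \left(209 + K\right) \left(K - \frac{1300}{49}\right) = \left(209 + K\right) \left(- \frac{1300}{49} + K\right)$)
$r + k{\left(133 \right)} = -2355 + \left(- \frac{271700}{49} + 133^{2} + \frac{8941}{49} \cdot 133\right) = -2355 + \left(- \frac{271700}{49} + 17689 + \frac{169879}{7}\right) = -2355 + \frac{1784214}{49} = \frac{1668819}{49}$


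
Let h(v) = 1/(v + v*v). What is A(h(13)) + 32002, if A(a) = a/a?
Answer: 32003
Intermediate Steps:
h(v) = 1/(v + v²)
A(a) = 1
A(h(13)) + 32002 = 1 + 32002 = 32003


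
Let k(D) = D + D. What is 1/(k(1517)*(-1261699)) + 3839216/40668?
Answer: 3674124688375697/38919222785922 ≈ 94.404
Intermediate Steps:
k(D) = 2*D
1/(k(1517)*(-1261699)) + 3839216/40668 = 1/((2*1517)*(-1261699)) + 3839216/40668 = -1/1261699/3034 + 3839216*(1/40668) = (1/3034)*(-1/1261699) + 959804/10167 = -1/3827994766 + 959804/10167 = 3674124688375697/38919222785922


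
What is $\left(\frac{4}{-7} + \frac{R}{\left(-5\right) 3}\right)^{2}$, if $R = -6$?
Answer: $\frac{36}{1225} \approx 0.029388$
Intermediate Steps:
$\left(\frac{4}{-7} + \frac{R}{\left(-5\right) 3}\right)^{2} = \left(\frac{4}{-7} + \frac{1}{\left(-5\right) 3} \left(-6\right)\right)^{2} = \left(4 \left(- \frac{1}{7}\right) + \frac{1}{-15} \left(-6\right)\right)^{2} = \left(- \frac{4}{7} - - \frac{2}{5}\right)^{2} = \left(- \frac{4}{7} + \frac{2}{5}\right)^{2} = \left(- \frac{6}{35}\right)^{2} = \frac{36}{1225}$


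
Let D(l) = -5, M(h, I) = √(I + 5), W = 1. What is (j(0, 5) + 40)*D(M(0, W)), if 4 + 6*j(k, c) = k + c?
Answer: -1205/6 ≈ -200.83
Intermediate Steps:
M(h, I) = √(5 + I)
j(k, c) = -⅔ + c/6 + k/6 (j(k, c) = -⅔ + (k + c)/6 = -⅔ + (c + k)/6 = -⅔ + (c/6 + k/6) = -⅔ + c/6 + k/6)
(j(0, 5) + 40)*D(M(0, W)) = ((-⅔ + (⅙)*5 + (⅙)*0) + 40)*(-5) = ((-⅔ + ⅚ + 0) + 40)*(-5) = (⅙ + 40)*(-5) = (241/6)*(-5) = -1205/6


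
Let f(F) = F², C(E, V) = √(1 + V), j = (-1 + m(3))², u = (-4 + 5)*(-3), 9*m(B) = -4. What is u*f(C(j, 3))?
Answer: -12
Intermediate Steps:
m(B) = -4/9 (m(B) = (⅑)*(-4) = -4/9)
u = -3 (u = 1*(-3) = -3)
j = 169/81 (j = (-1 - 4/9)² = (-13/9)² = 169/81 ≈ 2.0864)
u*f(C(j, 3)) = -3*(√(1 + 3))² = -3*(√4)² = -3*2² = -3*4 = -12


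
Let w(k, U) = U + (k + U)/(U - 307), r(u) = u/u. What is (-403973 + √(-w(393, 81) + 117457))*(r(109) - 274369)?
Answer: 110837264064 - 1371840*√59952037/113 ≈ 1.1074e+11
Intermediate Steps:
r(u) = 1
w(k, U) = U + (U + k)/(-307 + U)
(-403973 + √(-w(393, 81) + 117457))*(r(109) - 274369) = (-403973 + √(-(393 + 81² - 306*81)/(-307 + 81) + 117457))*(1 - 274369) = (-403973 + √(-(393 + 6561 - 24786)/(-226) + 117457))*(-274368) = (-403973 + √(-(-1)*(-17832)/226 + 117457))*(-274368) = (-403973 + √(-1*8916/113 + 117457))*(-274368) = (-403973 + √(-8916/113 + 117457))*(-274368) = (-403973 + √(13263725/113))*(-274368) = (-403973 + 5*√59952037/113)*(-274368) = 110837264064 - 1371840*√59952037/113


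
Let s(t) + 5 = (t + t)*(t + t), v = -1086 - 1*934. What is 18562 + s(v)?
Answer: 16340157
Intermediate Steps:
v = -2020 (v = -1086 - 934 = -2020)
s(t) = -5 + 4*t**2 (s(t) = -5 + (t + t)*(t + t) = -5 + (2*t)*(2*t) = -5 + 4*t**2)
18562 + s(v) = 18562 + (-5 + 4*(-2020)**2) = 18562 + (-5 + 4*4080400) = 18562 + (-5 + 16321600) = 18562 + 16321595 = 16340157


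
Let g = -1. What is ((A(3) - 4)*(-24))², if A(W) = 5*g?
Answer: 46656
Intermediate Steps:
A(W) = -5 (A(W) = 5*(-1) = -5)
((A(3) - 4)*(-24))² = ((-5 - 4)*(-24))² = (-9*(-24))² = 216² = 46656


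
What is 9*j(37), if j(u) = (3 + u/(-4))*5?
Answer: -1125/4 ≈ -281.25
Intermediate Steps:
j(u) = 15 - 5*u/4 (j(u) = (3 + u*(-¼))*5 = (3 - u/4)*5 = 15 - 5*u/4)
9*j(37) = 9*(15 - 5/4*37) = 9*(15 - 185/4) = 9*(-125/4) = -1125/4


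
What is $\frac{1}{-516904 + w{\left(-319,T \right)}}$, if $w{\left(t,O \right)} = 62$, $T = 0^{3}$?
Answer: $- \frac{1}{516842} \approx -1.9348 \cdot 10^{-6}$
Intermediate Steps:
$T = 0$
$\frac{1}{-516904 + w{\left(-319,T \right)}} = \frac{1}{-516904 + 62} = \frac{1}{-516842} = - \frac{1}{516842}$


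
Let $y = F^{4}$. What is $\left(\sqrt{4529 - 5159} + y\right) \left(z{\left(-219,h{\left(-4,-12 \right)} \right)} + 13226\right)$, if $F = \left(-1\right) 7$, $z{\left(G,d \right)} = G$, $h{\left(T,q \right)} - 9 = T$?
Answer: $31229807 + 39021 i \sqrt{70} \approx 3.123 \cdot 10^{7} + 3.2647 \cdot 10^{5} i$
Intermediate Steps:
$h{\left(T,q \right)} = 9 + T$
$F = -7$
$y = 2401$ ($y = \left(-7\right)^{4} = 2401$)
$\left(\sqrt{4529 - 5159} + y\right) \left(z{\left(-219,h{\left(-4,-12 \right)} \right)} + 13226\right) = \left(\sqrt{4529 - 5159} + 2401\right) \left(-219 + 13226\right) = \left(\sqrt{-630} + 2401\right) 13007 = \left(3 i \sqrt{70} + 2401\right) 13007 = \left(2401 + 3 i \sqrt{70}\right) 13007 = 31229807 + 39021 i \sqrt{70}$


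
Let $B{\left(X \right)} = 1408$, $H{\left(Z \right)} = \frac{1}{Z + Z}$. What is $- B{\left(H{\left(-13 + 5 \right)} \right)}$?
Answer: $-1408$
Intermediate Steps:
$H{\left(Z \right)} = \frac{1}{2 Z}$
$- B{\left(H{\left(-13 + 5 \right)} \right)} = \left(-1\right) 1408 = -1408$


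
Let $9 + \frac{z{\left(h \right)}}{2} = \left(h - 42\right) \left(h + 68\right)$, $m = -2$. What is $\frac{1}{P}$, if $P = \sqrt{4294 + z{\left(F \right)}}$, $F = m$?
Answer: $- \frac{i \sqrt{383}}{766} \approx - 0.025549 i$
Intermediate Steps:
$F = -2$
$z{\left(h \right)} = -18 + 2 \left(-42 + h\right) \left(68 + h\right)$ ($z{\left(h \right)} = -18 + 2 \left(h - 42\right) \left(h + 68\right) = -18 + 2 \left(-42 + h\right) \left(68 + h\right)$)
$P = 2 i \sqrt{383}$ ($P = \sqrt{4294 + \left(-5730 + 2 \left(-2\right)^{2} + 52 \left(-2\right)\right)} = \sqrt{4294 - 5826} = \sqrt{-1532} = 2 i \sqrt{383} \approx 39.141 i$)
$\frac{1}{P} = \frac{1}{2 i \sqrt{383}} = - \frac{i \sqrt{383}}{766}$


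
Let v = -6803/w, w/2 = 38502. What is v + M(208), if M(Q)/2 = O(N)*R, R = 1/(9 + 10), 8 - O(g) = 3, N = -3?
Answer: 640783/1463076 ≈ 0.43797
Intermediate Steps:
w = 77004 (w = 2*38502 = 77004)
O(g) = 5 (O(g) = 8 - 1*3 = 8 - 3 = 5)
v = -6803/77004 ≈ -0.088346
R = 1/19 ≈ 0.052632
M(Q) = 10/19 (M(Q) = 2*(5*(1/19)) = 2*(5/19) = 10/19)
v + M(208) = -6803/77004 + 10/19 = 640783/1463076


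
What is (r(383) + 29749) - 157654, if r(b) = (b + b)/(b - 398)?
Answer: -1919341/15 ≈ -1.2796e+5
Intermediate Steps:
r(b) = 2*b/(-398 + b) (r(b) = (2*b)/(-398 + b) = 2*b/(-398 + b))
(r(383) + 29749) - 157654 = (2*383/(-398 + 383) + 29749) - 157654 = (2*383/(-15) + 29749) - 157654 = (2*383*(-1/15) + 29749) - 157654 = (-766/15 + 29749) - 157654 = 445469/15 - 157654 = -1919341/15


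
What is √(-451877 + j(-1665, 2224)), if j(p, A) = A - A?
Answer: I*√451877 ≈ 672.22*I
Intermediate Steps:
j(p, A) = 0
√(-451877 + j(-1665, 2224)) = √(-451877 + 0) = √(-451877) = I*√451877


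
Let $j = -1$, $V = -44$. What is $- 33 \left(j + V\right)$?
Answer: $1485$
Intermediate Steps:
$- 33 \left(j + V\right) = - 33 \left(-1 - 44\right) = \left(-33\right) \left(-45\right) = 1485$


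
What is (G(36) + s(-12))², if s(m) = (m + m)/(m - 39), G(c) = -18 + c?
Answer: 98596/289 ≈ 341.16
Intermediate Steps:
s(m) = 2*m/(-39 + m) (s(m) = (2*m)/(-39 + m) = 2*m/(-39 + m))
(G(36) + s(-12))² = ((-18 + 36) + 2*(-12)/(-39 - 12))² = (18 + 2*(-12)/(-51))² = (18 + 2*(-12)*(-1/51))² = (18 + 8/17)² = (314/17)² = 98596/289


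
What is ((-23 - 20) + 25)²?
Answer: 324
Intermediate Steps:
((-23 - 20) + 25)² = (-43 + 25)² = (-18)² = 324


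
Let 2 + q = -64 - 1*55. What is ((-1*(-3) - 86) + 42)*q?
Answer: 4961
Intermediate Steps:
q = -121 (q = -2 + (-64 - 1*55) = -2 + (-64 - 55) = -2 - 119 = -121)
((-1*(-3) - 86) + 42)*q = ((-1*(-3) - 86) + 42)*(-121) = ((3 - 86) + 42)*(-121) = (-83 + 42)*(-121) = -41*(-121) = 4961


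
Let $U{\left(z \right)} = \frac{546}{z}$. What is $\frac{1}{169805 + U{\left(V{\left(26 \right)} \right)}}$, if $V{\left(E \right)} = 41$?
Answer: $\frac{41}{6962551} \approx 5.8886 \cdot 10^{-6}$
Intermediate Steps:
$\frac{1}{169805 + U{\left(V{\left(26 \right)} \right)}} = \frac{1}{169805 + \frac{546}{41}} = \frac{1}{\frac{6962551}{41}} = \frac{41}{6962551}$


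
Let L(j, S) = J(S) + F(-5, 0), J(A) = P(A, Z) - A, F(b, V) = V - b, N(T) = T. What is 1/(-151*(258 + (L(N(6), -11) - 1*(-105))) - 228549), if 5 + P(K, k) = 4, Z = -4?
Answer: -1/285627 ≈ -3.5011e-6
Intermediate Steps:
P(K, k) = -1 (P(K, k) = -5 + 4 = -1)
J(A) = -1 - A
L(j, S) = 4 - S (L(j, S) = (-1 - S) + (0 - 1*(-5)) = (-1 - S) + (0 + 5) = (-1 - S) + 5 = 4 - S)
1/(-151*(258 + (L(N(6), -11) - 1*(-105))) - 228549) = 1/(-151*(258 + ((4 - 1*(-11)) - 1*(-105))) - 228549) = 1/(-151*(258 + ((4 + 11) + 105)) - 228549) = 1/(-151*(258 + (15 + 105)) - 228549) = 1/(-151*(258 + 120) - 228549) = 1/(-151*378 - 228549) = 1/(-57078 - 228549) = 1/(-285627) = -1/285627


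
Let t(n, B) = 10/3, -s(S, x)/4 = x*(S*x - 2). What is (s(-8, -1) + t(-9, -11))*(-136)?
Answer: -11152/3 ≈ -3717.3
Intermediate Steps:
s(S, x) = -4*x*(-2 + S*x) (s(S, x) = -4*x*(S*x - 2) = -4*x*(-2 + S*x))
t(n, B) = 10/3 (t(n, B) = 10*(⅓) = 10/3)
(s(-8, -1) + t(-9, -11))*(-136) = (4*(-1)*(2 - 1*(-8)*(-1)) + 10/3)*(-136) = (4*(-1)*(2 - 8) + 10/3)*(-136) = (4*(-1)*(-6) + 10/3)*(-136) = (24 + 10/3)*(-136) = (82/3)*(-136) = -11152/3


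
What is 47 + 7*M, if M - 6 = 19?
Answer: 222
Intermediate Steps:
M = 25 (M = 6 + 19 = 25)
47 + 7*M = 47 + 7*25 = 47 + 175 = 222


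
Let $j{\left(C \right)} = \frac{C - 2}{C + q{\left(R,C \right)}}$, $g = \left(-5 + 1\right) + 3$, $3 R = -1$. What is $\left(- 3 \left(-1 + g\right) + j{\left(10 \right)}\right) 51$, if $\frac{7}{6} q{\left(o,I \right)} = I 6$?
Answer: $\frac{67218}{215} \approx 312.64$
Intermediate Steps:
$R = - \frac{1}{3}$ ($R = \frac{1}{3} \left(-1\right) = - \frac{1}{3} \approx -0.33333$)
$g = -1$ ($g = -4 + 3 = -1$)
$q{\left(o,I \right)} = \frac{36 I}{7}$ ($q{\left(o,I \right)} = \frac{6 I 6}{7} = \frac{6 \cdot 6 I}{7} = \frac{36 I}{7}$)
$j{\left(C \right)} = \frac{7 \left(-2 + C\right)}{43 C}$ ($j{\left(C \right)} = \frac{C - 2}{C + \frac{36 C}{7}} = \frac{-2 + C}{\frac{43}{7} C} = \left(-2 + C\right) \frac{7}{43 C} = \frac{7 \left(-2 + C\right)}{43 C}$)
$\left(- 3 \left(-1 + g\right) + j{\left(10 \right)}\right) 51 = \left(- 3 \left(-1 - 1\right) + \frac{7 \left(-2 + 10\right)}{43 \cdot 10}\right) 51 = \left(\left(-3\right) \left(-2\right) + \frac{7}{43} \cdot \frac{1}{10} \cdot 8\right) 51 = \left(6 + \frac{28}{215}\right) 51 = \frac{1318}{215} \cdot 51 = \frac{67218}{215}$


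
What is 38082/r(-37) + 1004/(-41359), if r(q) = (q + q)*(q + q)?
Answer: 784767767/113240942 ≈ 6.9301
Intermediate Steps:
r(q) = 4*q² (r(q) = (2*q)*(2*q) = 4*q²)
38082/r(-37) + 1004/(-41359) = 38082/((4*(-37)²)) + 1004/(-41359) = 38082/((4*1369)) + 1004*(-1/41359) = 38082/5476 - 1004/41359 = 38082*(1/5476) - 1004/41359 = 19041/2738 - 1004/41359 = 784767767/113240942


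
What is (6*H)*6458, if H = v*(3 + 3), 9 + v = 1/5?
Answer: -10229472/5 ≈ -2.0459e+6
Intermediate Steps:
v = -44/5 (v = -9 + 1/5 = -9 + ⅕ = -44/5 ≈ -8.8000)
H = -264/5 (H = -44*(3 + 3)/5 = -44/5*6 = -264/5 ≈ -52.800)
(6*H)*6458 = (6*(-264/5))*6458 = -1584/5*6458 = -10229472/5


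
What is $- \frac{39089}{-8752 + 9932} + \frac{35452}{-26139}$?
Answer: $- \frac{1063580731}{30844020} \approx -34.483$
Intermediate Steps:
$- \frac{39089}{-8752 + 9932} + \frac{35452}{-26139} = - \frac{39089}{1180} + 35452 \left(- \frac{1}{26139}\right) = \left(-39089\right) \frac{1}{1180} - \frac{35452}{26139} = - \frac{39089}{1180} - \frac{35452}{26139} = - \frac{1063580731}{30844020}$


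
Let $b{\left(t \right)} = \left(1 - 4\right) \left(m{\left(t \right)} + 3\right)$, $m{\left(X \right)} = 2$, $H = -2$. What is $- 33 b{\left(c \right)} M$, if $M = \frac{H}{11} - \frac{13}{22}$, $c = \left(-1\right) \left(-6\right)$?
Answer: $- \frac{765}{2} \approx -382.5$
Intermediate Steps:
$c = 6$
$b{\left(t \right)} = -15$ ($b{\left(t \right)} = \left(1 - 4\right) \left(2 + 3\right) = \left(-3\right) 5 = -15$)
$M = - \frac{17}{22}$ ($M = - \frac{2}{11} - \frac{13}{22} = - \frac{17}{22} \approx -0.77273$)
$- 33 b{\left(c \right)} M = \left(-33\right) \left(-15\right) \left(- \frac{17}{22}\right) = 495 \left(- \frac{17}{22}\right) = - \frac{765}{2}$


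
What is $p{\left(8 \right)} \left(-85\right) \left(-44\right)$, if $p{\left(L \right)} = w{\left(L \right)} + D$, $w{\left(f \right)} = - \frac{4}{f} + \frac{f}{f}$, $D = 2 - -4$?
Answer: $24310$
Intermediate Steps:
$D = 6$ ($D = 2 + 4 = 6$)
$w{\left(f \right)} = 1 - \frac{4}{f}$ ($w{\left(f \right)} = - \frac{4}{f} + 1 = 1 - \frac{4}{f}$)
$p{\left(L \right)} = 6 + \frac{-4 + L}{L}$ ($p{\left(L \right)} = \frac{-4 + L}{L} + 6 = 6 + \frac{-4 + L}{L}$)
$p{\left(8 \right)} \left(-85\right) \left(-44\right) = \left(7 - \frac{4}{8}\right) \left(-85\right) \left(-44\right) = \left(7 - \frac{1}{2}\right) \left(-85\right) \left(-44\right) = \frac{13}{2} \left(-85\right) \left(-44\right) = \left(- \frac{1105}{2}\right) \left(-44\right) = 24310$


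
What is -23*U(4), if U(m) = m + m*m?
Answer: -460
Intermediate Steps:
U(m) = m + m²
-23*U(4) = -92*(1 + 4) = -92*5 = -23*20 = -460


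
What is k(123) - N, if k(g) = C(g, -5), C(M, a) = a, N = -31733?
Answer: 31728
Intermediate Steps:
k(g) = -5
k(123) - N = -5 - 1*(-31733) = -5 + 31733 = 31728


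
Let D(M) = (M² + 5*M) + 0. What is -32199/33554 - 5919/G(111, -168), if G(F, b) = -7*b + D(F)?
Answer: -108511079/78583468 ≈ -1.3808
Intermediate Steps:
D(M) = M² + 5*M
G(F, b) = -7*b + F*(5 + F)
-32199/33554 - 5919/G(111, -168) = -32199/33554 - 5919/(-7*(-168) + 111*(5 + 111)) = -32199*1/33554 - 5919/(1176 + 111*116) = -32199/33554 - 5919/(1176 + 12876) = -32199/33554 - 5919/14052 = -32199/33554 - 5919*1/14052 = -32199/33554 - 1973/4684 = -108511079/78583468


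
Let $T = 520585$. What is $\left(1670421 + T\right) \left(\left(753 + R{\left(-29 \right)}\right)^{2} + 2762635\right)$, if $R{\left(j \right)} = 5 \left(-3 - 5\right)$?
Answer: $7166789390024$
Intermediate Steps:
$R{\left(j \right)} = -40$ ($R{\left(j \right)} = 5 \left(-8\right) = -40$)
$\left(1670421 + T\right) \left(\left(753 + R{\left(-29 \right)}\right)^{2} + 2762635\right) = \left(1670421 + 520585\right) \left(\left(753 - 40\right)^{2} + 2762635\right) = 2191006 \left(713^{2} + 2762635\right) = 2191006 \left(508369 + 2762635\right) = 2191006 \cdot 3271004 = 7166789390024$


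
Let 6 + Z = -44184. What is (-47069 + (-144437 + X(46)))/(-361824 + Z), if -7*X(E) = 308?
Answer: 31925/67669 ≈ 0.47178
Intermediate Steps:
Z = -44190 (Z = -6 - 44184 = -44190)
X(E) = -44 (X(E) = -⅐*308 = -44)
(-47069 + (-144437 + X(46)))/(-361824 + Z) = (-47069 + (-144437 - 44))/(-361824 - 44190) = (-47069 - 144481)/(-406014) = -191550*(-1/406014) = 31925/67669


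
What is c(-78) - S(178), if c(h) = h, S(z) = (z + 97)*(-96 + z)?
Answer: -22628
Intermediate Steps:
S(z) = (-96 + z)*(97 + z) (S(z) = (97 + z)*(-96 + z) = (-96 + z)*(97 + z))
c(-78) - S(178) = -78 - (-9312 + 178 + 178²) = -78 - (-9312 + 178 + 31684) = -78 - 1*22550 = -78 - 22550 = -22628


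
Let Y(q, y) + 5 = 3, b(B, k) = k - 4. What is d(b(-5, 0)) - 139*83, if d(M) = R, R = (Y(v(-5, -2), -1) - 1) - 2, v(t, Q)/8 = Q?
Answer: -11542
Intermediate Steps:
v(t, Q) = 8*Q
b(B, k) = -4 + k
Y(q, y) = -2 (Y(q, y) = -5 + 3 = -2)
R = -5 (R = (-2 - 1) - 2 = -3 - 2 = -5)
d(M) = -5
d(b(-5, 0)) - 139*83 = -5 - 139*83 = -5 - 11537 = -11542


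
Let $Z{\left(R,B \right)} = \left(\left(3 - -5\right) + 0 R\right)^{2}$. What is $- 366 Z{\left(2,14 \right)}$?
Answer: $-23424$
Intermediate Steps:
$Z{\left(R,B \right)} = 64$ ($Z{\left(R,B \right)} = \left(\left(3 + 5\right) + 0\right)^{2} = \left(8 + 0\right)^{2} = 8^{2} = 64$)
$- 366 Z{\left(2,14 \right)} = \left(-366\right) 64 = -23424$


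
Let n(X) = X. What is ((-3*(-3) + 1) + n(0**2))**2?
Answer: 100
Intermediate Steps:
((-3*(-3) + 1) + n(0**2))**2 = ((-3*(-3) + 1) + 0**2)**2 = ((9 + 1) + 0)**2 = (10 + 0)**2 = 10**2 = 100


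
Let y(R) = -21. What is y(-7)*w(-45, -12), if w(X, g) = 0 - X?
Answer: -945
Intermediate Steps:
w(X, g) = -X
y(-7)*w(-45, -12) = -(-21)*(-45) = -21*45 = -945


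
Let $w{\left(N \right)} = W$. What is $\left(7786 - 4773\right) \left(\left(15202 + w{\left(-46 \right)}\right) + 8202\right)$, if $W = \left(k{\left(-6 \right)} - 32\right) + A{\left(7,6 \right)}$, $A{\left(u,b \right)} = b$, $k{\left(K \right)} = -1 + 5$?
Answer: $70449966$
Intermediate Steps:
$k{\left(K \right)} = 4$
$W = -22$ ($W = \left(4 - 32\right) + 6 = -28 + 6 = -22$)
$w{\left(N \right)} = -22$
$\left(7786 - 4773\right) \left(\left(15202 + w{\left(-46 \right)}\right) + 8202\right) = \left(7786 - 4773\right) \left(\left(15202 - 22\right) + 8202\right) = 3013 \left(15180 + 8202\right) = 3013 \cdot 23382 = 70449966$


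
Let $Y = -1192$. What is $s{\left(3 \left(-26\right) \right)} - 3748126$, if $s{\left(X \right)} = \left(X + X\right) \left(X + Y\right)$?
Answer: $-3550006$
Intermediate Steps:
$s{\left(X \right)} = 2 X \left(-1192 + X\right)$ ($s{\left(X \right)} = \left(X + X\right) \left(X - 1192\right) = 2 X \left(-1192 + X\right)$)
$s{\left(3 \left(-26\right) \right)} - 3748126 = 2 \cdot 3 \left(-26\right) \left(-1192 + 3 \left(-26\right)\right) - 3748126 = 2 \left(-78\right) \left(-1192 - 78\right) - 3748126 = 2 \left(-78\right) \left(-1270\right) - 3748126 = 198120 - 3748126 = -3550006$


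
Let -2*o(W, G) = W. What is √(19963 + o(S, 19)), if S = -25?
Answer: 3*√8878/2 ≈ 141.33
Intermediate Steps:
o(W, G) = -W/2
√(19963 + o(S, 19)) = √(19963 - ½*(-25)) = √(19963 + 25/2) = √(39951/2) = 3*√8878/2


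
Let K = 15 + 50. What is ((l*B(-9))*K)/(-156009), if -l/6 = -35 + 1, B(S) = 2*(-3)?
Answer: 1560/3059 ≈ 0.50997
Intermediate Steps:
K = 65
B(S) = -6
l = 204 (l = -6*(-35 + 1) = -6*(-34) = 204)
((l*B(-9))*K)/(-156009) = ((204*(-6))*65)/(-156009) = -1224*65*(-1/156009) = -79560*(-1/156009) = 1560/3059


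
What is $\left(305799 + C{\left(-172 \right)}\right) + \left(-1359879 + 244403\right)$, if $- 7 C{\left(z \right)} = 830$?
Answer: $- \frac{5668569}{7} \approx -8.098 \cdot 10^{5}$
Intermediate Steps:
$C{\left(z \right)} = - \frac{830}{7}$ ($C{\left(z \right)} = \left(- \frac{1}{7}\right) 830 = - \frac{830}{7}$)
$\left(305799 + C{\left(-172 \right)}\right) + \left(-1359879 + 244403\right) = \left(305799 - \frac{830}{7}\right) + \left(-1359879 + 244403\right) = \frac{2139763}{7} - 1115476 = - \frac{5668569}{7}$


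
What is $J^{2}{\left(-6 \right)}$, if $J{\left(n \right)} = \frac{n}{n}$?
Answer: $1$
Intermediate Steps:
$J{\left(n \right)} = 1$
$J^{2}{\left(-6 \right)} = 1^{2} = 1$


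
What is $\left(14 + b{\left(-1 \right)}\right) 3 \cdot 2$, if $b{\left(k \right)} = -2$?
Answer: $72$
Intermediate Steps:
$\left(14 + b{\left(-1 \right)}\right) 3 \cdot 2 = \left(14 - 2\right) 3 \cdot 2 = 12 \cdot 6 = 72$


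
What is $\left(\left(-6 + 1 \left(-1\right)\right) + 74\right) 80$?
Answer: $5360$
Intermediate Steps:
$\left(\left(-6 + 1 \left(-1\right)\right) + 74\right) 80 = \left(\left(-6 - 1\right) + 74\right) 80 = \left(-7 + 74\right) 80 = 67 \cdot 80 = 5360$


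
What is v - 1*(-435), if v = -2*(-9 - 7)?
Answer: 467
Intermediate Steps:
v = 32 (v = -2*(-16) = 32)
v - 1*(-435) = 32 - 1*(-435) = 32 + 435 = 467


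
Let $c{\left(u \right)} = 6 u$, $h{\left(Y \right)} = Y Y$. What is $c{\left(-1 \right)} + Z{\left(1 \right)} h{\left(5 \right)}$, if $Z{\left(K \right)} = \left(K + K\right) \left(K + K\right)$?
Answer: $94$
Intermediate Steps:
$h{\left(Y \right)} = Y^{2}$
$Z{\left(K \right)} = 4 K^{2}$ ($Z{\left(K \right)} = 2 K 2 K = 4 K^{2}$)
$c{\left(-1 \right)} + Z{\left(1 \right)} h{\left(5 \right)} = 6 \left(-1\right) + 4 \cdot 1^{2} \cdot 5^{2} = -6 + 4 \cdot 1 \cdot 25 = -6 + 4 \cdot 25 = -6 + 100 = 94$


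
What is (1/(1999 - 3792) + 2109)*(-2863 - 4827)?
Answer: -29079242840/1793 ≈ -1.6218e+7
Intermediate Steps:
(1/(1999 - 3792) + 2109)*(-2863 - 4827) = (1/(-1793) + 2109)*(-7690) = (-1/1793 + 2109)*(-7690) = (3781436/1793)*(-7690) = -29079242840/1793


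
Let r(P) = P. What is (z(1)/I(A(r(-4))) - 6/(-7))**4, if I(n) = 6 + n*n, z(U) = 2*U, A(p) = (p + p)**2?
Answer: 9573337234561/17695491973201 ≈ 0.54100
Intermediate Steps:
A(p) = 4*p**2 (A(p) = (2*p)**2 = 4*p**2)
I(n) = 6 + n**2
(z(1)/I(A(r(-4))) - 6/(-7))**4 = ((2*1)/(6 + (4*(-4)**2)**2) - 6/(-7))**4 = (2/(6 + (4*16)**2) - 6*(-1/7))**4 = (2/(6 + 64**2) + 6/7)**4 = (2/(6 + 4096) + 6/7)**4 = (2/4102 + 6/7)**4 = (2*(1/4102) + 6/7)**4 = (1/2051 + 6/7)**4 = (1759/2051)**4 = 9573337234561/17695491973201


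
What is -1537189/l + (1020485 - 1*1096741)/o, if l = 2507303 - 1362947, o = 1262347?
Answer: -2027729933719/1444574363532 ≈ -1.4037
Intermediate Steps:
l = 1144356
-1537189/l + (1020485 - 1*1096741)/o = -1537189/1144356 + (1020485 - 1*1096741)/1262347 = -1537189*1/1144356 + (1020485 - 1096741)*(1/1262347) = -1537189/1144356 - 76256*1/1262347 = -1537189/1144356 - 76256/1262347 = -2027729933719/1444574363532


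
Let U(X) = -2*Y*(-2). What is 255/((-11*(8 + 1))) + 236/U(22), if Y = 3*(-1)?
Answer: -734/33 ≈ -22.242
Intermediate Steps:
Y = -3
U(X) = -12 (U(X) = -2*(-3)*(-2) = 6*(-2) = -12)
255/((-11*(8 + 1))) + 236/U(22) = 255/((-11*(8 + 1))) + 236/(-12) = 255/((-11*9)) + 236*(-1/12) = 255/(-99) - 59/3 = 255*(-1/99) - 59/3 = -85/33 - 59/3 = -734/33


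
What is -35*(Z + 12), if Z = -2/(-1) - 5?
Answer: -315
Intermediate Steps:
Z = -3 (Z = -1*(-2) - 5 = 2 - 5 = -3)
-35*(Z + 12) = -35*(-3 + 12) = -35*9 = -315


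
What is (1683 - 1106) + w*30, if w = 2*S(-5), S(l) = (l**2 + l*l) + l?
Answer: 3277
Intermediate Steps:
S(l) = l + 2*l**2 (S(l) = (l**2 + l**2) + l = 2*l**2 + l = l + 2*l**2)
w = 90 (w = 2*(-5*(1 + 2*(-5))) = 2*(-5*(1 - 10)) = 2*(-5*(-9)) = 2*45 = 90)
(1683 - 1106) + w*30 = (1683 - 1106) + 90*30 = 577 + 2700 = 3277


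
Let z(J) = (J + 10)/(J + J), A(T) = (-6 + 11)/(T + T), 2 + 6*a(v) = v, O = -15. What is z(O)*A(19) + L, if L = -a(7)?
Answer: -185/228 ≈ -0.81140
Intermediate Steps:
a(v) = -⅓ + v/6
A(T) = 5/(2*T) (A(T) = 5/((2*T)) = 5*(1/(2*T)) = 5/(2*T))
z(J) = (10 + J)/(2*J) (z(J) = (10 + J)/((2*J)) = (10 + J)*(1/(2*J)) = (10 + J)/(2*J))
L = -⅚ (L = -(-⅓ + (⅙)*7) = -(-⅓ + 7/6) = -1*⅚ = -⅚ ≈ -0.83333)
z(O)*A(19) + L = ((½)*(10 - 15)/(-15))*((5/2)/19) - ⅚ = ((½)*(-1/15)*(-5))*((5/2)*(1/19)) - ⅚ = (⅙)*(5/38) - ⅚ = 5/228 - ⅚ = -185/228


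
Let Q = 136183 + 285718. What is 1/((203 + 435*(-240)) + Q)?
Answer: 1/317704 ≈ 3.1476e-6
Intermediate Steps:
Q = 421901
1/((203 + 435*(-240)) + Q) = 1/((203 + 435*(-240)) + 421901) = 1/((203 - 104400) + 421901) = 1/(-104197 + 421901) = 1/317704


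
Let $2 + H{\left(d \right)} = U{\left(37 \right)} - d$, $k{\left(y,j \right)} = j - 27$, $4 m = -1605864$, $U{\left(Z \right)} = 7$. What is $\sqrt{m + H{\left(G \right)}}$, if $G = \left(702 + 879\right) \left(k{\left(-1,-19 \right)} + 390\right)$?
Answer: $5 i \sqrt{37813} \approx 972.28 i$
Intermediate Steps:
$m = -401466$ ($m = \frac{1}{4} \left(-1605864\right) = -401466$)
$k{\left(y,j \right)} = -27 + j$
$G = 543864$ ($G = \left(702 + 879\right) \left(\left(-27 - 19\right) + 390\right) = 1581 \left(-46 + 390\right) = 1581 \cdot 344 = 543864$)
$H{\left(d \right)} = 5 - d$ ($H{\left(d \right)} = -2 - \left(-7 + d\right) = 5 - d$)
$\sqrt{m + H{\left(G \right)}} = \sqrt{-401466 + \left(5 - 543864\right)} = \sqrt{-401466 - 543859} = \sqrt{-945325} = 5 i \sqrt{37813}$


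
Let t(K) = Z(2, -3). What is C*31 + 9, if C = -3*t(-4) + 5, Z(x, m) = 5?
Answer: -301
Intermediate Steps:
t(K) = 5
C = -10 (C = -3*5 + 5 = -15 + 5 = -10)
C*31 + 9 = -10*31 + 9 = -310 + 9 = -301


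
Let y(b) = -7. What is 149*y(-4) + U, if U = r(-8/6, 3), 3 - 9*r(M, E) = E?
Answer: -1043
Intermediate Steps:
r(M, E) = ⅓ - E/9
U = 0 (U = ⅓ - ⅑*3 = ⅓ - ⅓ = 0)
149*y(-4) + U = 149*(-7) + 0 = -1043 + 0 = -1043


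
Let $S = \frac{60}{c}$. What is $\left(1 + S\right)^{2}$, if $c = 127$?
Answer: $\frac{34969}{16129} \approx 2.1681$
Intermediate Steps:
$S = \frac{60}{127} \approx 0.47244$
$\left(1 + S\right)^{2} = \left(1 + \frac{60}{127}\right)^{2} = \left(\frac{187}{127}\right)^{2} = \frac{34969}{16129}$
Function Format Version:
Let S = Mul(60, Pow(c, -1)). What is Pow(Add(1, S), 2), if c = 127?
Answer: Rational(34969, 16129) ≈ 2.1681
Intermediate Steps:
S = Rational(60, 127) (S = Mul(60, Pow(127, -1)) = Mul(60, Rational(1, 127)) = Rational(60, 127) ≈ 0.47244)
Pow(Add(1, S), 2) = Pow(Add(1, Rational(60, 127)), 2) = Pow(Rational(187, 127), 2) = Rational(34969, 16129)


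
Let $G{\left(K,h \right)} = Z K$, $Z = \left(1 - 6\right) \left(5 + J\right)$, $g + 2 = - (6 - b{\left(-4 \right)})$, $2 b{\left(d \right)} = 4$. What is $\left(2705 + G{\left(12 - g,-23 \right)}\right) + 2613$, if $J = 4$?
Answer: $4508$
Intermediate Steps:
$b{\left(d \right)} = 2$ ($b{\left(d \right)} = \frac{1}{2} \cdot 4 = 2$)
$g = -6$ ($g = -2 - \left(6 - 2\right) = -2 - 4 = -6$)
$Z = -45$ ($Z = \left(1 - 6\right) \left(5 + 4\right) = \left(1 - 6\right) 9 = \left(-5\right) 9 = -45$)
$G{\left(K,h \right)} = - 45 K$
$\left(2705 + G{\left(12 - g,-23 \right)}\right) + 2613 = \left(2705 - 45 \left(12 - -6\right)\right) + 2613 = \left(2705 - 45 \left(12 + 6\right)\right) + 2613 = \left(2705 - 810\right) + 2613 = 1895 + 2613 = 4508$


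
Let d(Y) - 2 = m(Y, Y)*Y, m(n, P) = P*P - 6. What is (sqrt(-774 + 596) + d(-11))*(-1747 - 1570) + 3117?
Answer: 4192488 - 3317*I*sqrt(178) ≈ 4.1925e+6 - 44254.0*I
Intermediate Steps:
m(n, P) = -6 + P**2 (m(n, P) = P**2 - 6 = -6 + P**2)
d(Y) = 2 + Y*(-6 + Y**2) (d(Y) = 2 + (-6 + Y**2)*Y = 2 + Y*(-6 + Y**2))
(sqrt(-774 + 596) + d(-11))*(-1747 - 1570) + 3117 = (sqrt(-774 + 596) + (2 - 11*(-6 + (-11)**2)))*(-1747 - 1570) + 3117 = (sqrt(-178) + (2 - 11*(-6 + 121)))*(-3317) + 3117 = (I*sqrt(178) + (2 - 11*115))*(-3317) + 3117 = (I*sqrt(178) + (2 - 1265))*(-3317) + 3117 = (I*sqrt(178) - 1263)*(-3317) + 3117 = (-1263 + I*sqrt(178))*(-3317) + 3117 = (4189371 - 3317*I*sqrt(178)) + 3117 = 4192488 - 3317*I*sqrt(178)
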